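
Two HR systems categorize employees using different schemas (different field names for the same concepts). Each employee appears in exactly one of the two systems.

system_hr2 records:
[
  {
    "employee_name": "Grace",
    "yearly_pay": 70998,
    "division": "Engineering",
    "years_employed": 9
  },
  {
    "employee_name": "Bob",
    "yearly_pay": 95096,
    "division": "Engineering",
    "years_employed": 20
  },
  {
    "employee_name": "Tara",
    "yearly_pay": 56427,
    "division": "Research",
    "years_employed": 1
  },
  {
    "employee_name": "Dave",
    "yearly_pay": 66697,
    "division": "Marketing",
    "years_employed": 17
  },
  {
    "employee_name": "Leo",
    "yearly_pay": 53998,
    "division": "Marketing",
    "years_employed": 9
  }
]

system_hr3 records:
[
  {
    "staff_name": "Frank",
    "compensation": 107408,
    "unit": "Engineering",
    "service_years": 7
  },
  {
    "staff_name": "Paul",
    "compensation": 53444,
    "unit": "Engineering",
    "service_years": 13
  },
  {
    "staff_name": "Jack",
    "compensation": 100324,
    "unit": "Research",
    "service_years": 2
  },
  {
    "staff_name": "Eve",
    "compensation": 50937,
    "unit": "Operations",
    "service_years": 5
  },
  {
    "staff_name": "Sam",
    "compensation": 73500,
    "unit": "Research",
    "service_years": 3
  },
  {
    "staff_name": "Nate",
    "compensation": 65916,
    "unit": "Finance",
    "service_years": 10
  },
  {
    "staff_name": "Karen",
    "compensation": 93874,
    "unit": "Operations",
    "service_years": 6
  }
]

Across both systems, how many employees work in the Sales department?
0

Schema mapping: "division" (system_hr2) = "unit" (system_hr3) = department

Sales employees in system_hr2: 0
Sales employees in system_hr3: 0

Total in Sales: 0 + 0 = 0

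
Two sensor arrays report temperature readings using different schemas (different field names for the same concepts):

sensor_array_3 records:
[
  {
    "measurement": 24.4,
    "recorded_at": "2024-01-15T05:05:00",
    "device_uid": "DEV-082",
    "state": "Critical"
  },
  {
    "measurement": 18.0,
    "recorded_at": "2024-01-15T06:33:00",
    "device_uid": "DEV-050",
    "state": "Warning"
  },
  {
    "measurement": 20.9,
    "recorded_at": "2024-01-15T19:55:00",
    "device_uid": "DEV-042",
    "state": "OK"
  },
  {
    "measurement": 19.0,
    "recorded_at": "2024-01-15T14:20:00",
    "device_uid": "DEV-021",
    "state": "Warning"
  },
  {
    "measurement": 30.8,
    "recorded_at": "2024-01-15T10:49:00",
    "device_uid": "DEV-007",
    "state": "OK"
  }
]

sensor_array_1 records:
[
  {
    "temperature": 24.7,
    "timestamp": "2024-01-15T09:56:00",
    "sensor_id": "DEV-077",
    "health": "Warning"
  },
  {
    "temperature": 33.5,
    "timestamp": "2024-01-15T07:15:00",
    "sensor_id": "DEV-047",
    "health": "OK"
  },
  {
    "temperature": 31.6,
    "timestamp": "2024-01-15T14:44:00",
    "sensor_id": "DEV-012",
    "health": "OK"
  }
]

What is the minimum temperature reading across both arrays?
18.0

Schema mapping: "measurement" (sensor_array_3) = "temperature" (sensor_array_1) = temperature reading

Minimum in sensor_array_3: 18.0
Minimum in sensor_array_1: 24.7

Overall minimum: min(18.0, 24.7) = 18.0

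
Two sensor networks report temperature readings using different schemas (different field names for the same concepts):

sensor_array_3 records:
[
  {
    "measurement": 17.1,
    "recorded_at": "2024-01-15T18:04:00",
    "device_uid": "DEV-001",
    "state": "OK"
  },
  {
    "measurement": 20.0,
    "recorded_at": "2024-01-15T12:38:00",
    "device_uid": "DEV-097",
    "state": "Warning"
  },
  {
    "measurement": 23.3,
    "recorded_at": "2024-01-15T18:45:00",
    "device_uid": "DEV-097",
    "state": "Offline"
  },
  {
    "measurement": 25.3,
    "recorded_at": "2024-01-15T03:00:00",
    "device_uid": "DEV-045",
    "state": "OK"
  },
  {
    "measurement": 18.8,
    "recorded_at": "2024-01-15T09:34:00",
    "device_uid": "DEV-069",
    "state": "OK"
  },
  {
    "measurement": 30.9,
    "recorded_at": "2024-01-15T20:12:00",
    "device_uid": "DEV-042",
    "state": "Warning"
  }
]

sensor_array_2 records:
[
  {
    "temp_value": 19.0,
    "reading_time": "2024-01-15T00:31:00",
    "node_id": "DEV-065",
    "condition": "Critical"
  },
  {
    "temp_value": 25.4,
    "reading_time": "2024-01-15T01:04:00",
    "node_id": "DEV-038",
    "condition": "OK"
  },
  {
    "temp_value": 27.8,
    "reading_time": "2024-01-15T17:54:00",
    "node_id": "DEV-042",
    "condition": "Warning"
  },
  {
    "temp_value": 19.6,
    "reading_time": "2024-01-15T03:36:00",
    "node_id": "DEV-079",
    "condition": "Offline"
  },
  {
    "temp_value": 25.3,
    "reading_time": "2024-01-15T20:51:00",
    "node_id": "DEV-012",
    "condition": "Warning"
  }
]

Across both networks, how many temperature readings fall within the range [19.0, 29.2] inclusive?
8

Schema mapping: "measurement" (sensor_array_3) = "temp_value" (sensor_array_2) = temperature

Readings in [19.0, 29.2] from sensor_array_3: 3
Readings in [19.0, 29.2] from sensor_array_2: 5

Total count: 3 + 5 = 8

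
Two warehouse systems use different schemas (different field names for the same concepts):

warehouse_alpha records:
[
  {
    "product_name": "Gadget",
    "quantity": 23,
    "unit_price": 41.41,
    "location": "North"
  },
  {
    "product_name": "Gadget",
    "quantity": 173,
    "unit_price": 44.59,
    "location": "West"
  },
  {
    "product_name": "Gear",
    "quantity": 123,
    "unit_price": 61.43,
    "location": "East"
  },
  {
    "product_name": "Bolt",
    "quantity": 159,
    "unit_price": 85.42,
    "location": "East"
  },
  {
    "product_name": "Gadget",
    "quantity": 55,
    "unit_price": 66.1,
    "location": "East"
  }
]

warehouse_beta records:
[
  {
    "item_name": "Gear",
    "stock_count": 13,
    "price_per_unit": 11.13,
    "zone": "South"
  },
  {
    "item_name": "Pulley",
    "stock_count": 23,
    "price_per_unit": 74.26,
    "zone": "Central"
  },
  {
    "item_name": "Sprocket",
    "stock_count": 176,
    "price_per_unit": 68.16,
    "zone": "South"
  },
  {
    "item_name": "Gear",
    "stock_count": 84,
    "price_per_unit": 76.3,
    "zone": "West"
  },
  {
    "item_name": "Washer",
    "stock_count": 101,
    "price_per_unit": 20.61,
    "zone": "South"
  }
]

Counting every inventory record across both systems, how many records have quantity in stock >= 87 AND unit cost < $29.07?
1

Schema mappings:
- "quantity" (warehouse_alpha) = "stock_count" (warehouse_beta) = quantity
- "unit_price" (warehouse_alpha) = "price_per_unit" (warehouse_beta) = unit cost

Records meeting both conditions in warehouse_alpha: 0
Records meeting both conditions in warehouse_beta: 1

Total: 0 + 1 = 1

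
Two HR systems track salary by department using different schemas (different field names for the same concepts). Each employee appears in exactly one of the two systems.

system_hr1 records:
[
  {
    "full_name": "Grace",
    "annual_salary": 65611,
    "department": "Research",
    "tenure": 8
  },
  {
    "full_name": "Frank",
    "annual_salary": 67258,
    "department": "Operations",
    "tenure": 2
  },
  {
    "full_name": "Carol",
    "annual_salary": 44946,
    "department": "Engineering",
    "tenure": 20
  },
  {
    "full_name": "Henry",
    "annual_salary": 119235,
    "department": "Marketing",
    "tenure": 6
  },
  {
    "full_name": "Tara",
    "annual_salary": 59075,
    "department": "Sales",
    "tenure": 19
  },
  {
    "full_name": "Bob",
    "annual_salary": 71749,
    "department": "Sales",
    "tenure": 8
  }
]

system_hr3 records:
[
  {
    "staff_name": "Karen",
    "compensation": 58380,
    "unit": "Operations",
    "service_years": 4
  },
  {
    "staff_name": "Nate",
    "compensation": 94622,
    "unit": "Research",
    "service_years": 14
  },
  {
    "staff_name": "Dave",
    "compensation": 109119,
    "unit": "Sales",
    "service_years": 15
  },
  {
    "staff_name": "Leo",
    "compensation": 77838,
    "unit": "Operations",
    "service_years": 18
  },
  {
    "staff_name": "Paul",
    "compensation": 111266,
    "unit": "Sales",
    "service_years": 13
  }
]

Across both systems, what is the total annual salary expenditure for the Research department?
160233

Schema mappings:
- "department" (system_hr1) = "unit" (system_hr3) = department
- "annual_salary" (system_hr1) = "compensation" (system_hr3) = salary

Research salaries from system_hr1: 65611
Research salaries from system_hr3: 94622

Total: 65611 + 94622 = 160233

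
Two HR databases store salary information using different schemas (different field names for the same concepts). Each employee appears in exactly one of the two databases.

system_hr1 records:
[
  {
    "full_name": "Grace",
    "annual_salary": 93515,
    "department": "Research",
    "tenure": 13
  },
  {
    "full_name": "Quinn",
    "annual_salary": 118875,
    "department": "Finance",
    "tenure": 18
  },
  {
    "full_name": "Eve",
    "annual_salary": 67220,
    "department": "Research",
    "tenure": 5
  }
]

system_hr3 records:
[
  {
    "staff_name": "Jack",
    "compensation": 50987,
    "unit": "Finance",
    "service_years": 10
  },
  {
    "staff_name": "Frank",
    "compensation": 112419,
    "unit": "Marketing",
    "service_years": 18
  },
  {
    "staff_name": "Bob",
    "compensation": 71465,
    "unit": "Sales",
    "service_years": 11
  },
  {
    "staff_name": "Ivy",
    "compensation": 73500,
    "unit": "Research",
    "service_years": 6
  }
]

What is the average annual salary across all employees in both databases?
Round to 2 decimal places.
83997.29

Schema mapping: "annual_salary" (system_hr1) = "compensation" (system_hr3) = annual salary

All salaries: [93515, 118875, 67220, 50987, 112419, 71465, 73500]
Sum: 587981
Count: 7
Average: 587981 / 7 = 83997.29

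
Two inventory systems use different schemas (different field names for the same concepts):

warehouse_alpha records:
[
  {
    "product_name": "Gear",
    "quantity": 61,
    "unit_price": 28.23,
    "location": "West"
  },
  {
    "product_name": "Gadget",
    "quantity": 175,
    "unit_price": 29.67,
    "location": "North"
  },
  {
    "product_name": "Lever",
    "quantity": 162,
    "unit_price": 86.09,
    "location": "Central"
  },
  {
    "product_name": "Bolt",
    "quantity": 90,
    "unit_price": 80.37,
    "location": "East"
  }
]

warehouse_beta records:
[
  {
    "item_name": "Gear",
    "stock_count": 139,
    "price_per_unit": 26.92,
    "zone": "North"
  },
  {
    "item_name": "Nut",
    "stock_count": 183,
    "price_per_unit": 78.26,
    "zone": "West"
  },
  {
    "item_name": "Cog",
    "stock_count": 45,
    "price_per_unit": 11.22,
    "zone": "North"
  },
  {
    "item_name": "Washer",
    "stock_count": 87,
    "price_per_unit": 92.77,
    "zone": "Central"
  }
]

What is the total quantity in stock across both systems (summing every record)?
942

To reconcile these schemas, identify the field holding the quantity in stock in each system:
1. In warehouse_alpha it is "quantity"
2. In warehouse_beta it is "stock_count"

From warehouse_alpha: 61 + 175 + 162 + 90 = 488
From warehouse_beta: 139 + 183 + 45 + 87 = 454

Total: 488 + 454 = 942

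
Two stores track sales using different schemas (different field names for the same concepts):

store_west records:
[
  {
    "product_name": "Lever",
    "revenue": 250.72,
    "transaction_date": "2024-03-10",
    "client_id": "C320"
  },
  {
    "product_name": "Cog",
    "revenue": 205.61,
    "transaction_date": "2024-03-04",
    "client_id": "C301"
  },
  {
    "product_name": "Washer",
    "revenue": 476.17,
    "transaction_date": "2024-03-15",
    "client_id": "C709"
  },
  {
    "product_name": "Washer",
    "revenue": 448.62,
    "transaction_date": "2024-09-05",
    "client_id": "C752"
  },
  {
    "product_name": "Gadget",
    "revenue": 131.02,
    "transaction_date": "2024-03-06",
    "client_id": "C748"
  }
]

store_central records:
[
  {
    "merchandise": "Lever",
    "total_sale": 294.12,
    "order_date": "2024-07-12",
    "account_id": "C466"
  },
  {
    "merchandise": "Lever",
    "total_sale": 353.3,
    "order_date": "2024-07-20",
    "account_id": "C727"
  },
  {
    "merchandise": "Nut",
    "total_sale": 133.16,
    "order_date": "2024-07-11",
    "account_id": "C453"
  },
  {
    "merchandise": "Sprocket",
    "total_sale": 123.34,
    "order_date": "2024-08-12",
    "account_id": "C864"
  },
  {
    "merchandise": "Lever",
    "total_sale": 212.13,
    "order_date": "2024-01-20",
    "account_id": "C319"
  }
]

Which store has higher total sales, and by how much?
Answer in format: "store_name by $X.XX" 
store_west by $396.09

Schema mapping: "revenue" (store_west) = "total_sale" (store_central) = sale amount

Total for store_west: 1512.14
Total for store_central: 1116.05

Difference: |1512.14 - 1116.05| = 396.09
store_west has higher sales by $396.09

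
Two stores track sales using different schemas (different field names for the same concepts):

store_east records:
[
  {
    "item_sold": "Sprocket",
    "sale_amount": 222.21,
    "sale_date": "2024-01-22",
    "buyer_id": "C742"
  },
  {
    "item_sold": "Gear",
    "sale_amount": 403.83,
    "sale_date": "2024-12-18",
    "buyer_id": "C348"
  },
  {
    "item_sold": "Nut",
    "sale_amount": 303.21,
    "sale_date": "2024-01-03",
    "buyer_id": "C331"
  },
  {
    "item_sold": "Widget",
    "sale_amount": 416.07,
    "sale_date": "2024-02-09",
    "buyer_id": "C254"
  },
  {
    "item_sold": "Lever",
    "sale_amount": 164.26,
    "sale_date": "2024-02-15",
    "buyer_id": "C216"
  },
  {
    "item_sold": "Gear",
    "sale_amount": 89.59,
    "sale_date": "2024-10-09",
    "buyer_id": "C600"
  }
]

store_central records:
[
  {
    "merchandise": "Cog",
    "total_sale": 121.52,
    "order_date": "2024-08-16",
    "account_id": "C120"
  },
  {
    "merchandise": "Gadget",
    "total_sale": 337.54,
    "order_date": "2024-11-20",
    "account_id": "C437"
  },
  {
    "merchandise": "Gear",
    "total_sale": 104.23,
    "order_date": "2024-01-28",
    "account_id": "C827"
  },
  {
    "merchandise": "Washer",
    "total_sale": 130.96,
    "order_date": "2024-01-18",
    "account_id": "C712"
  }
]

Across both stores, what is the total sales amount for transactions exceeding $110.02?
2099.6

Schema mapping: "sale_amount" (store_east) = "total_sale" (store_central) = sale amount

Sum of sales > $110.02 in store_east: 1509.58
Sum of sales > $110.02 in store_central: 590.02

Total: 1509.58 + 590.02 = 2099.6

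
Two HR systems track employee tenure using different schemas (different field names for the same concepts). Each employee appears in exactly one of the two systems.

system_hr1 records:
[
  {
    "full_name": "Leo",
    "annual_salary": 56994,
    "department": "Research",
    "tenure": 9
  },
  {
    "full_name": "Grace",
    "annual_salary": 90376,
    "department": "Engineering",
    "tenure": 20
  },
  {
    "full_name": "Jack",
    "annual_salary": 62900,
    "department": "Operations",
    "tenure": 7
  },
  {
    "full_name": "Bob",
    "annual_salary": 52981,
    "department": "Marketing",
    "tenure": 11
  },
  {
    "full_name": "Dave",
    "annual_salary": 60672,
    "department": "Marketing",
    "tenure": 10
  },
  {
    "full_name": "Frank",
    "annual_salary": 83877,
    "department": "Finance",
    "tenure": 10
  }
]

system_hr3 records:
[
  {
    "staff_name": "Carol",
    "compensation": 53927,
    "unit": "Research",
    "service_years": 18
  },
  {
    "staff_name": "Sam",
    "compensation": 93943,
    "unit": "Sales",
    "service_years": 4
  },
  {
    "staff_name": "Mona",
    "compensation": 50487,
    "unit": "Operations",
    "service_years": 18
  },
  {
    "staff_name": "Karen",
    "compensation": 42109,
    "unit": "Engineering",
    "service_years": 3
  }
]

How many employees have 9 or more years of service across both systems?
7

Reconcile schemas: "tenure" (system_hr1) = "service_years" (system_hr3) = years of service

From system_hr1: 5 employees with >= 9 years
From system_hr3: 2 employees with >= 9 years

Total: 5 + 2 = 7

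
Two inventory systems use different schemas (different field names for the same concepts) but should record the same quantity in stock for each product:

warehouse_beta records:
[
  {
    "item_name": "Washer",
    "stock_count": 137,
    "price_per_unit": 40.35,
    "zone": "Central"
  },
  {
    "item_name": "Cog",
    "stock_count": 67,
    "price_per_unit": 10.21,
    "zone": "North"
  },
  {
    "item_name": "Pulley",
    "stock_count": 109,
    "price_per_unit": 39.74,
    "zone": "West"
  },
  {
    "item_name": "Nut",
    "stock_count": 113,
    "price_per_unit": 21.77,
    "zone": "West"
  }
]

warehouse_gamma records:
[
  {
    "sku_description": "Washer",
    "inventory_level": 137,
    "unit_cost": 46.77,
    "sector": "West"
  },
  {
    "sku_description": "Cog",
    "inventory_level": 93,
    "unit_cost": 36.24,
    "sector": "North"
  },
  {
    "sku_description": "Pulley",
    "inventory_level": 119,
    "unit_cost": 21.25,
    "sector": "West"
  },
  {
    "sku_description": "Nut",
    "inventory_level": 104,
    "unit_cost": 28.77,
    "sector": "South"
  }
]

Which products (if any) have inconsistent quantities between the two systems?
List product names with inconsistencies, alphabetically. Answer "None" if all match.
Cog, Nut, Pulley

Schema mappings:
- "item_name" (warehouse_beta) = "sku_description" (warehouse_gamma) = product name
- "stock_count" (warehouse_beta) = "inventory_level" (warehouse_gamma) = quantity

Comparison:
  Washer: 137 vs 137 - MATCH
  Cog: 67 vs 93 - MISMATCH
  Pulley: 109 vs 119 - MISMATCH
  Nut: 113 vs 104 - MISMATCH

Products with inconsistencies: Cog, Nut, Pulley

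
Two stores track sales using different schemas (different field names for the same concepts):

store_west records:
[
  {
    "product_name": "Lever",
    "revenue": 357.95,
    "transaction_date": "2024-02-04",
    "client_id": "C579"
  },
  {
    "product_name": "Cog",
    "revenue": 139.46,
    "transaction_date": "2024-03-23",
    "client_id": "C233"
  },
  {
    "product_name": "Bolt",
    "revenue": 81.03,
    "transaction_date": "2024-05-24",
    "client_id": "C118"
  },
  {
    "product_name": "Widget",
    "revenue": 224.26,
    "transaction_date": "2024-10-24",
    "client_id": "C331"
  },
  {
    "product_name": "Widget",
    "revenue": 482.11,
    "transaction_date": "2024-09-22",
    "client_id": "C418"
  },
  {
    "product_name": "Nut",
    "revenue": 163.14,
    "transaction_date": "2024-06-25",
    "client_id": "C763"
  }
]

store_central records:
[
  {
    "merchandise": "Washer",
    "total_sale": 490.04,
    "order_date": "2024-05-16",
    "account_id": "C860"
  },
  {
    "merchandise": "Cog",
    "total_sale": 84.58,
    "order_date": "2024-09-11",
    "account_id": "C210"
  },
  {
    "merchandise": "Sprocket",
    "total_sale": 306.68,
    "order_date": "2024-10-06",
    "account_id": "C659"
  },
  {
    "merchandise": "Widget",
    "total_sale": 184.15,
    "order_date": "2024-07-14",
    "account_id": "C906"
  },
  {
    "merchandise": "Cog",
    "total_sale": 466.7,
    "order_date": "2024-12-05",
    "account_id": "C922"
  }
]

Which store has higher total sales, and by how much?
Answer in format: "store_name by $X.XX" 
store_central by $84.20

Schema mapping: "revenue" (store_west) = "total_sale" (store_central) = sale amount

Total for store_west: 1447.95
Total for store_central: 1532.15

Difference: |1447.95 - 1532.15| = 84.20
store_central has higher sales by $84.20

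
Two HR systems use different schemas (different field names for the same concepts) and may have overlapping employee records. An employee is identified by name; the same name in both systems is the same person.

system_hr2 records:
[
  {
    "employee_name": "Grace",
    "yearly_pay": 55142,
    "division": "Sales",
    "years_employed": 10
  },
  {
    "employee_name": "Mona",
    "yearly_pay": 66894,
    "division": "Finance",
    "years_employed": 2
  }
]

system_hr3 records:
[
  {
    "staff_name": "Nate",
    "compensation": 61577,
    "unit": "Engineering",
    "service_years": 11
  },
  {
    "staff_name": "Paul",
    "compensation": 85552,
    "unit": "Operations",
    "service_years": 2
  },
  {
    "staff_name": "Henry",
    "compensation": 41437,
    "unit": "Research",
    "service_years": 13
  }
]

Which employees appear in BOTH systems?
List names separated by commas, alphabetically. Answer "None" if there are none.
None

Schema mapping: "employee_name" (system_hr2) = "staff_name" (system_hr3) = employee name

Names in system_hr2: ['Grace', 'Mona']
Names in system_hr3: ['Henry', 'Nate', 'Paul']

Intersection: None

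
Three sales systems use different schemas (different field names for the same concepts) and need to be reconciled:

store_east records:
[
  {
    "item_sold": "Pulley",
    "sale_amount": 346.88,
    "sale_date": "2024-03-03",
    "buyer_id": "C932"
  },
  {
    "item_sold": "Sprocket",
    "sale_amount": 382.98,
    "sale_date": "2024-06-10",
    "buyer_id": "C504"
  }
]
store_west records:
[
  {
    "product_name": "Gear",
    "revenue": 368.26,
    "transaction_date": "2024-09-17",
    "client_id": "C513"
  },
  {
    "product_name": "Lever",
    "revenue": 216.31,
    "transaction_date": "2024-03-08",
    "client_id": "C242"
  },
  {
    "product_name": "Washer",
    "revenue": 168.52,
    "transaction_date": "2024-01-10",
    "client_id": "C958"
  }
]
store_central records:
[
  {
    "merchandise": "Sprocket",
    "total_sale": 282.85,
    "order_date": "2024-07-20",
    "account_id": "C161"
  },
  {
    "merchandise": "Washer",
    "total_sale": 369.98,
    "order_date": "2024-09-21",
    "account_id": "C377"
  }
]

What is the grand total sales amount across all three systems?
2135.78

Schema reconciliation - all amount fields map to sale amount:

store_east (sale_amount): 729.86
store_west (revenue): 753.09
store_central (total_sale): 652.83

Grand total: 2135.78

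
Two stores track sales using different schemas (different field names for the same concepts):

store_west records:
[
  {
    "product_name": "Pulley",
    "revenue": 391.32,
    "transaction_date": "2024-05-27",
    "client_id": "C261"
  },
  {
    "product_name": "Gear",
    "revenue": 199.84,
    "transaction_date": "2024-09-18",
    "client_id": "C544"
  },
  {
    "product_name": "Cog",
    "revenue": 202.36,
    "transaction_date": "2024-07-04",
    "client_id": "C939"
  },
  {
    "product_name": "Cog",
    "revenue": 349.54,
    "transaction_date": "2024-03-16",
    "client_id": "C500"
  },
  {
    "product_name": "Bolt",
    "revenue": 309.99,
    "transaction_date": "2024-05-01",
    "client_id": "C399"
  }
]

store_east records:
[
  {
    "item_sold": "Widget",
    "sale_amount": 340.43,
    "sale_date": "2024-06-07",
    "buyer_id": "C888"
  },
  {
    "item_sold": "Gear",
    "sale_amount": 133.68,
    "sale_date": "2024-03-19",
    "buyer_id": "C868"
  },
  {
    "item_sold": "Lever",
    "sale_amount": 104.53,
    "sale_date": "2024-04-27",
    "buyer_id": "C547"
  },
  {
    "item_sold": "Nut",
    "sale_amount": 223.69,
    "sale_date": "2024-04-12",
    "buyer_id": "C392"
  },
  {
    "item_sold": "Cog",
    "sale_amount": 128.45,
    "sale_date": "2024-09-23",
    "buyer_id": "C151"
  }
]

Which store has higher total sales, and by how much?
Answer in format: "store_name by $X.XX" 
store_west by $522.27

Schema mapping: "revenue" (store_west) = "sale_amount" (store_east) = sale amount

Total for store_west: 1453.05
Total for store_east: 930.78

Difference: |1453.05 - 930.78| = 522.27
store_west has higher sales by $522.27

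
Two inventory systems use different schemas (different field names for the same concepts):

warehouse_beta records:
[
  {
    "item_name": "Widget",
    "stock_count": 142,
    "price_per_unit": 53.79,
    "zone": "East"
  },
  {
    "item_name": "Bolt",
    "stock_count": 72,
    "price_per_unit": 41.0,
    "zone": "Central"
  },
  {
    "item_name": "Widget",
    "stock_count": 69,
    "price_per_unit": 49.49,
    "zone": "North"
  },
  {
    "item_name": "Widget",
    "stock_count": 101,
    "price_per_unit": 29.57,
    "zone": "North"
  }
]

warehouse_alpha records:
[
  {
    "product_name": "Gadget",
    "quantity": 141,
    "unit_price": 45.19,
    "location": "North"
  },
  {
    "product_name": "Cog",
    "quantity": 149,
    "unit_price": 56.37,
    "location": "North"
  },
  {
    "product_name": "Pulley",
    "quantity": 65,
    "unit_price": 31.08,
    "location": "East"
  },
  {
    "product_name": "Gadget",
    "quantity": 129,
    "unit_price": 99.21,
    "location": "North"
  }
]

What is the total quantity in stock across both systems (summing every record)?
868

To reconcile these schemas, identify the field holding the quantity in stock in each system:
1. In warehouse_beta it is "stock_count"
2. In warehouse_alpha it is "quantity"

From warehouse_beta: 142 + 72 + 69 + 101 = 384
From warehouse_alpha: 141 + 149 + 65 + 129 = 484

Total: 384 + 484 = 868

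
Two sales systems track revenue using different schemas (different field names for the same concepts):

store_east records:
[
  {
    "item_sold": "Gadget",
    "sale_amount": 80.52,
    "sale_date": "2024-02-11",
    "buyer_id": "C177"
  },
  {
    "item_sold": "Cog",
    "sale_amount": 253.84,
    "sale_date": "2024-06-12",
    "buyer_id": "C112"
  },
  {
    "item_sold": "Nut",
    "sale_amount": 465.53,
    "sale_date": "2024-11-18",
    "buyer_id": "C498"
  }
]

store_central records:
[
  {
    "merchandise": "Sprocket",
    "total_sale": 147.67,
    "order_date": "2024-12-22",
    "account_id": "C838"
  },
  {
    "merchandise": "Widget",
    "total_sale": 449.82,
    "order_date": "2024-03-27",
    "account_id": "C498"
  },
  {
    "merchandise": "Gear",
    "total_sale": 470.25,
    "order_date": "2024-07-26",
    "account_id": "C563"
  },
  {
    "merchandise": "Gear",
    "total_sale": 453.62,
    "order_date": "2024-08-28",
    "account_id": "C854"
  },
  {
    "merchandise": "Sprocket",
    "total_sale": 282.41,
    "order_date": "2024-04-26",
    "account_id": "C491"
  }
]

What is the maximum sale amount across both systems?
470.25

Reconcile: "sale_amount" (store_east) = "total_sale" (store_central) = sale amount

Maximum in store_east: 465.53
Maximum in store_central: 470.25

Overall maximum: max(465.53, 470.25) = 470.25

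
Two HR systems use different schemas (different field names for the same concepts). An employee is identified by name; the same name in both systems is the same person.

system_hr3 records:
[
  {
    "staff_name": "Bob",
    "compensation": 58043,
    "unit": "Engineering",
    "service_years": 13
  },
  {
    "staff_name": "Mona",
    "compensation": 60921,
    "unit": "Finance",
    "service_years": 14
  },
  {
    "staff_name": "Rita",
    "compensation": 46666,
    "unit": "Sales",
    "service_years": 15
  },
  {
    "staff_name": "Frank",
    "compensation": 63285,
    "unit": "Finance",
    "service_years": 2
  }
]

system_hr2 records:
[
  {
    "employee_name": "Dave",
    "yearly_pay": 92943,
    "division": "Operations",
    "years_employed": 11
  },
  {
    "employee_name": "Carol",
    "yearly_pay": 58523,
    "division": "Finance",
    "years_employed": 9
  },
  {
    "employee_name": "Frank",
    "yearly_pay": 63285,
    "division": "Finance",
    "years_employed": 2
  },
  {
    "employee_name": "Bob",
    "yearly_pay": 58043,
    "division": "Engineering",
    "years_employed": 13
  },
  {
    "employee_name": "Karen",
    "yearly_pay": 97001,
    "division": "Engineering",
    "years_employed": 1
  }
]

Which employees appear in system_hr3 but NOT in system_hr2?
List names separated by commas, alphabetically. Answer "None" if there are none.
Mona, Rita

Schema mapping: "staff_name" (system_hr3) = "employee_name" (system_hr2) = employee name

Names in system_hr3: ['Bob', 'Frank', 'Mona', 'Rita']
Names in system_hr2: ['Bob', 'Carol', 'Dave', 'Frank', 'Karen']

In system_hr3 but not system_hr2: ['Mona', 'Rita']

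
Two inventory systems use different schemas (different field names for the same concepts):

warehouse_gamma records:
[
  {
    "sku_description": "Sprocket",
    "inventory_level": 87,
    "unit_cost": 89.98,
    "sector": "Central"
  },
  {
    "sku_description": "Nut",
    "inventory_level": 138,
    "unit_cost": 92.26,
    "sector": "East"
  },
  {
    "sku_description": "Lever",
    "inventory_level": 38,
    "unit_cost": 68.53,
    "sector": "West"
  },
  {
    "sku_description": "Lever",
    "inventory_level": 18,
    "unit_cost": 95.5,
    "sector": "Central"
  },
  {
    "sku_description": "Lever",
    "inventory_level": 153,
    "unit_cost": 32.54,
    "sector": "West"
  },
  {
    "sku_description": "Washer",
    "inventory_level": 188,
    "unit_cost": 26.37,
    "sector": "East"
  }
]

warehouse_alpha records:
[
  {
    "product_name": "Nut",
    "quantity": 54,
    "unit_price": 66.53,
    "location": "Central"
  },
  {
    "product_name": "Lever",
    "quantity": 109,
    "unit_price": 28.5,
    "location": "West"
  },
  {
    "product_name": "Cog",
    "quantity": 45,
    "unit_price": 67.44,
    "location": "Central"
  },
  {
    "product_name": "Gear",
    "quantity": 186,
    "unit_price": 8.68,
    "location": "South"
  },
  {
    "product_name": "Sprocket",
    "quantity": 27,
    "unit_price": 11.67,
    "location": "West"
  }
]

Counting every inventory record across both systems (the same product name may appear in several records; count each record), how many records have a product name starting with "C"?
1

Schema mapping: "sku_description" (warehouse_gamma) = "product_name" (warehouse_alpha) = product name

Records with product name starting with "C" in warehouse_gamma: 0
Records with product name starting with "C" in warehouse_alpha: 1

Total: 0 + 1 = 1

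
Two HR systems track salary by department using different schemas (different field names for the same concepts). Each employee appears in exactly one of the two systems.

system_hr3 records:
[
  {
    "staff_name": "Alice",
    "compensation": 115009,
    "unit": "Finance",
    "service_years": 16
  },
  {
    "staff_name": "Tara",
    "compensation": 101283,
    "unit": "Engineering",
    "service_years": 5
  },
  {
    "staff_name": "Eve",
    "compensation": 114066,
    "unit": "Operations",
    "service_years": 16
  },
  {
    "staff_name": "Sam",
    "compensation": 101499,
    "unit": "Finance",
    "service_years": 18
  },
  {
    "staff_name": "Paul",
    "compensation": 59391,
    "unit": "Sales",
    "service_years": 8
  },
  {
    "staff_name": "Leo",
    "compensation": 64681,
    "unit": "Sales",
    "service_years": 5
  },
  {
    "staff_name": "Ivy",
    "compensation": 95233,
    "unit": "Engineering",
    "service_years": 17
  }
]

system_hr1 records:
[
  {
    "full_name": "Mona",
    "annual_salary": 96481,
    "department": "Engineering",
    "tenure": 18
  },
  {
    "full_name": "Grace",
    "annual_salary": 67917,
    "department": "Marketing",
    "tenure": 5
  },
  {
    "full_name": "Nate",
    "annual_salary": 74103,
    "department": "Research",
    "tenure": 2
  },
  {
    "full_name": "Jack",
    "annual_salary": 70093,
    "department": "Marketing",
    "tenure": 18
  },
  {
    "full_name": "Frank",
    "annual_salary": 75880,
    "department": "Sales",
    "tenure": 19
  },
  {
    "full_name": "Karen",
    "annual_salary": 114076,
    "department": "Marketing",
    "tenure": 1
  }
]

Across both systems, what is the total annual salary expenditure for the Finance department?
216508

Schema mappings:
- "unit" (system_hr3) = "department" (system_hr1) = department
- "compensation" (system_hr3) = "annual_salary" (system_hr1) = salary

Finance salaries from system_hr3: 216508
Finance salaries from system_hr1: 0

Total: 216508 + 0 = 216508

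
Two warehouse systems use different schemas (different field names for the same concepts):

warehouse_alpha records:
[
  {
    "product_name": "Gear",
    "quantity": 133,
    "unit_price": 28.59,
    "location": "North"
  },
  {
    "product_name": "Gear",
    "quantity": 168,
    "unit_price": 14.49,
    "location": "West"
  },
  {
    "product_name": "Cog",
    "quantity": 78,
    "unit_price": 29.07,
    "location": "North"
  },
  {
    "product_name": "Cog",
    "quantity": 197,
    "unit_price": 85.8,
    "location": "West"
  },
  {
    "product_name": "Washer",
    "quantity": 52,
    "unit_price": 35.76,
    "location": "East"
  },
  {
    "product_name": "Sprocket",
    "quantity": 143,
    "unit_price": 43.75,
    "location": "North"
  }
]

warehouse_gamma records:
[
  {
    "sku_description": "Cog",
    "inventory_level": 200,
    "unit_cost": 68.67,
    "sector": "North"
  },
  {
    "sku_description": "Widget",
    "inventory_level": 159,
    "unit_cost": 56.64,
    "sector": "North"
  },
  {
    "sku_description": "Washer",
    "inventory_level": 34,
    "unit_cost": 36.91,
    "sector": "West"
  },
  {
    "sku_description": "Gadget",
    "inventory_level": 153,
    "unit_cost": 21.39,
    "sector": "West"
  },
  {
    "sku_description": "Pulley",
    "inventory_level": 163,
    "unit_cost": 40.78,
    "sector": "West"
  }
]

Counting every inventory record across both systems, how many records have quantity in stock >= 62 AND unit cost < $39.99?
4

Schema mappings:
- "quantity" (warehouse_alpha) = "inventory_level" (warehouse_gamma) = quantity
- "unit_price" (warehouse_alpha) = "unit_cost" (warehouse_gamma) = unit cost

Records meeting both conditions in warehouse_alpha: 3
Records meeting both conditions in warehouse_gamma: 1

Total: 3 + 1 = 4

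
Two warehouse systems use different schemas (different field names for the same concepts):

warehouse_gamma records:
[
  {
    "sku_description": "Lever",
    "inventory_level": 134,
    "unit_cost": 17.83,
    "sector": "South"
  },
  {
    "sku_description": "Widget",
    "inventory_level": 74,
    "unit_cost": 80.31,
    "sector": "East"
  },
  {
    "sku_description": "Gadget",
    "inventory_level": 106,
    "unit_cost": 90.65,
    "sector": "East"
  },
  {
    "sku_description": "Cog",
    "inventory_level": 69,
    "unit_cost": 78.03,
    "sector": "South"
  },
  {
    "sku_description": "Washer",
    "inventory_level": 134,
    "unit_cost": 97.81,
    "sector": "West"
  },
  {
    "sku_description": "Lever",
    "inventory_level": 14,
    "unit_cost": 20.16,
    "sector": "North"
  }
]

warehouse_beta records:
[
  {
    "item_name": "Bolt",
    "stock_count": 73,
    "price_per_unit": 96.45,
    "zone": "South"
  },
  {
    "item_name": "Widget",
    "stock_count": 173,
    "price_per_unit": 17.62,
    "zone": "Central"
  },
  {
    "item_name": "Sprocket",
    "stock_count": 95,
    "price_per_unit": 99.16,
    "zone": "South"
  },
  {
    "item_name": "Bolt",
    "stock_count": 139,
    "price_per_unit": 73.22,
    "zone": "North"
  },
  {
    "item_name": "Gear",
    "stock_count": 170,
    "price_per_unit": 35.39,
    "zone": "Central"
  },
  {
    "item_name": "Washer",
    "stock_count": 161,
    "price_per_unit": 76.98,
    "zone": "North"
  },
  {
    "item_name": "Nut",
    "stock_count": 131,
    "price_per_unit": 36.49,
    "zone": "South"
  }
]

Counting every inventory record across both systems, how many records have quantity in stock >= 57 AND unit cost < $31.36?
2

Schema mappings:
- "inventory_level" (warehouse_gamma) = "stock_count" (warehouse_beta) = quantity
- "unit_cost" (warehouse_gamma) = "price_per_unit" (warehouse_beta) = unit cost

Records meeting both conditions in warehouse_gamma: 1
Records meeting both conditions in warehouse_beta: 1

Total: 1 + 1 = 2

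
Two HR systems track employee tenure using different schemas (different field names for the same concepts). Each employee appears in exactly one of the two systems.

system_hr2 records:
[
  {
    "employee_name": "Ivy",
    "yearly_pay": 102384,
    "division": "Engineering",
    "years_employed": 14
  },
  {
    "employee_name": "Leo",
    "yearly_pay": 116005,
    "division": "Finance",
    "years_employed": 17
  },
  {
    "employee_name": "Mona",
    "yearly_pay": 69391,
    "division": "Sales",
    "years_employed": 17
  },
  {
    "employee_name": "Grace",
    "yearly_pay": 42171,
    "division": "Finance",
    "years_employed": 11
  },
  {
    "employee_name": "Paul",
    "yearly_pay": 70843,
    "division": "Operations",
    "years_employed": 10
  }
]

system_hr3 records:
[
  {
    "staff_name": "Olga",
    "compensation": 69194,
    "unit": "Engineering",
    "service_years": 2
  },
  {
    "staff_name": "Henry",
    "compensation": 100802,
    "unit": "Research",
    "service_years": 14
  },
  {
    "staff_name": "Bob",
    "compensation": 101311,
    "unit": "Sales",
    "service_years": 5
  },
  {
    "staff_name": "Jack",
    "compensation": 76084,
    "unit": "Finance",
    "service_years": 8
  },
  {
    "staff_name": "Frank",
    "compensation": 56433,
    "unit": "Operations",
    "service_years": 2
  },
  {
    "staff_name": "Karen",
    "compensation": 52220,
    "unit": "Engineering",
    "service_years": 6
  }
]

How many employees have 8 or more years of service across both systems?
7

Reconcile schemas: "years_employed" (system_hr2) = "service_years" (system_hr3) = years of service

From system_hr2: 5 employees with >= 8 years
From system_hr3: 2 employees with >= 8 years

Total: 5 + 2 = 7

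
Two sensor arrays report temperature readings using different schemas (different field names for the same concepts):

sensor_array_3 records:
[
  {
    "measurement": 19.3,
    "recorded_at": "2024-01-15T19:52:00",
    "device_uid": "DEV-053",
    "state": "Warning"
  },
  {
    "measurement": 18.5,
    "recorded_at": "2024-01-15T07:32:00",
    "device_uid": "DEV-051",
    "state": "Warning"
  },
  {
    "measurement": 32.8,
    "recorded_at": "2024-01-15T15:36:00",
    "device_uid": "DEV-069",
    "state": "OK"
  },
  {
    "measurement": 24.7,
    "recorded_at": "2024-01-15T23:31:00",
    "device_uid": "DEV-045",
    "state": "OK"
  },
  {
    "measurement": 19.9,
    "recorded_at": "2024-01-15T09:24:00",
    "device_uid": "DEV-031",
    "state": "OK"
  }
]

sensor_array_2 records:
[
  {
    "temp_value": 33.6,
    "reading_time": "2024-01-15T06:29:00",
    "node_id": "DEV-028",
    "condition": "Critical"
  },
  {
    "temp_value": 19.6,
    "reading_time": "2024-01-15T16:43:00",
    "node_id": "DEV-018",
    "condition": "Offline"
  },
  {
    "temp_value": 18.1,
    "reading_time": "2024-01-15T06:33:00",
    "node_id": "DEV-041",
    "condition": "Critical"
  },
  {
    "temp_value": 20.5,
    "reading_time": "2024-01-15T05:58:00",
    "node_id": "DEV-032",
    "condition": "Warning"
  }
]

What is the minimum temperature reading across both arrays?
18.1

Schema mapping: "measurement" (sensor_array_3) = "temp_value" (sensor_array_2) = temperature reading

Minimum in sensor_array_3: 18.5
Minimum in sensor_array_2: 18.1

Overall minimum: min(18.5, 18.1) = 18.1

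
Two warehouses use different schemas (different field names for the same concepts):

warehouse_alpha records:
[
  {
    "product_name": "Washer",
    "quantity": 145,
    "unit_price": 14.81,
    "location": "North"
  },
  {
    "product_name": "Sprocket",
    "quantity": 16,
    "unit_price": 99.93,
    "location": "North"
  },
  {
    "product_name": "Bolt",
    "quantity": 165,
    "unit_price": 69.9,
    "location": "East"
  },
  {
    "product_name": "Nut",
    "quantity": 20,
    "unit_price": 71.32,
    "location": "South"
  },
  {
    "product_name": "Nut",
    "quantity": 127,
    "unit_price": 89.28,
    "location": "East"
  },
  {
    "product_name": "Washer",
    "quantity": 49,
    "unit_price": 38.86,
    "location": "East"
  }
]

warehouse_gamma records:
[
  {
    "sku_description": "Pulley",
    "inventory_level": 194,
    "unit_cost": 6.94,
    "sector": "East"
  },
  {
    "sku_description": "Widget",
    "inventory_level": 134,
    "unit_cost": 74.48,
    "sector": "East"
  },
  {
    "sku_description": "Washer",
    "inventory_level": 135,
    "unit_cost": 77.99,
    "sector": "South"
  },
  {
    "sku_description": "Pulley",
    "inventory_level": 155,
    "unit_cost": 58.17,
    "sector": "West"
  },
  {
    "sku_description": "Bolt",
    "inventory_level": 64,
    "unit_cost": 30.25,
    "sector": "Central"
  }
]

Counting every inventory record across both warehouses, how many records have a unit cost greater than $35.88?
8

Schema mapping: "unit_price" (warehouse_alpha) = "unit_cost" (warehouse_gamma) = unit cost

Records > $35.88 in warehouse_alpha: 5
Records > $35.88 in warehouse_gamma: 3

Total count: 5 + 3 = 8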